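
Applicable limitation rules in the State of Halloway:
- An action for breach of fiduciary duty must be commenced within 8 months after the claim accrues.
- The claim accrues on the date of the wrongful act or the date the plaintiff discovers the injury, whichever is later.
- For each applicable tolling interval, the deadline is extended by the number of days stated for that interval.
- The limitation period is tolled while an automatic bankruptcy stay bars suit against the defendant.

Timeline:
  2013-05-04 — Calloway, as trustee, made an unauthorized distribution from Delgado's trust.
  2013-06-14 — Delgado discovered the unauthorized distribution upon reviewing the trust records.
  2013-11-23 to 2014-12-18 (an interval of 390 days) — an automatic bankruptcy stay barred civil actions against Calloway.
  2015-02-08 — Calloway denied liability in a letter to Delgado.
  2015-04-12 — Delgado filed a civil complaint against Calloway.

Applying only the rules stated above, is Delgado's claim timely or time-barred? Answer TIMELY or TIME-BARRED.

TIME-BARRED

Because discovery on 2013-06-14 post-dates the 2013-05-04 act, accrual under the later-of rule falls on 2013-06-14.
The untolled deadline — 8 months after 2013-06-14 — is 2014-02-14.
The period was tolled for 390 days by the automatic bankruptcy stay (2013-11-23 to 2014-12-18), pushing the deadline to 2015-03-11.
The other events in the timeline have no effect on the limitation period under the stated rules.
Filing on 2015-04-12 missed the 2015-03-11 deadline — the action is time-barred.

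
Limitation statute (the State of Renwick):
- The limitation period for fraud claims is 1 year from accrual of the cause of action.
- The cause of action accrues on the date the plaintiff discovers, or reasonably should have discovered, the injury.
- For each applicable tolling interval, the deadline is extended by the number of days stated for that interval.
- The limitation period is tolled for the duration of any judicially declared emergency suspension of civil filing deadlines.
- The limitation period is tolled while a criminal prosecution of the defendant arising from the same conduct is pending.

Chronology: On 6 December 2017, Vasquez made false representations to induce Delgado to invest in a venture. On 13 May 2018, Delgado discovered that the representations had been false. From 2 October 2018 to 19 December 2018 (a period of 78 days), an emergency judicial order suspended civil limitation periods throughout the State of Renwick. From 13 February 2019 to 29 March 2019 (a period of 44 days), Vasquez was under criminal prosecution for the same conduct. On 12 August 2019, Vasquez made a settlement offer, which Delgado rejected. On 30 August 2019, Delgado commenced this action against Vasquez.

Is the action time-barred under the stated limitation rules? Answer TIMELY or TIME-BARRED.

TIMELY

Accrual is tied to discovery, so the period began on 13 May 2018 rather than on 6 December 2017 when the act occurred.
Adding the 1 year base period to 13 May 2018 gives a deadline of 13 May 2019, before any tolling.
Because the emergency suspension of filing deadlines ran from 2 October 2018 to 19 December 2018, the deadline is extended by 78 days to 30 July 2019.
The pending criminal prosecution from 13 February 2019 to 29 March 2019 tolled the period for 44 days, extending the deadline to 12 September 2019.
None of the other events listed affects the running of the period under the stated rules.
Delgado filed on 30 August 2019, before the 12 September 2019 deadline, so the action is timely.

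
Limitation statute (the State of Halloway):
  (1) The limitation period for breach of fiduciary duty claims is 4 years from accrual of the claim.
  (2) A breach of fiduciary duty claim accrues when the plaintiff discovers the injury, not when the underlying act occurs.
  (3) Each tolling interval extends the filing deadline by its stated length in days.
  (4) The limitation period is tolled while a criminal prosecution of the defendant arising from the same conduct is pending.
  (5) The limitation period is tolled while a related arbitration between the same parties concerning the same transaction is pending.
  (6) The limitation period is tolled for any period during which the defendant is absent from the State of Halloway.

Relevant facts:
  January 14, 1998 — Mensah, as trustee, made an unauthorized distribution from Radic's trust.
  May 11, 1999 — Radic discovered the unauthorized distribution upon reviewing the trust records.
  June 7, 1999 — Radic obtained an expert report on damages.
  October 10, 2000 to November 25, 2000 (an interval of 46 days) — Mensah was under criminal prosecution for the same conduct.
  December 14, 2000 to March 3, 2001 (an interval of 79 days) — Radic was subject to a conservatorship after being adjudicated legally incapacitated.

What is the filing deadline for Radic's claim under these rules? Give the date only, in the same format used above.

The claim did not accrue until Radic discovered the injury on May 11, 1999; the January 14, 1998 act date does not start the clock under the stated rule.
The untolled deadline — 4 years after May 11, 1999 — is May 11, 2003.
Because the pending criminal prosecution ran from October 10, 2000 to November 25, 2000, the deadline is extended by 46 days to June 26, 2003.
No stated provision tolls the period for the plaintiff's incapacity, so the interval from December 14, 2000 to March 3, 2001 has no effect on the deadline.
Nothing else in the chronology tolls or restarts the period.

June 26, 2003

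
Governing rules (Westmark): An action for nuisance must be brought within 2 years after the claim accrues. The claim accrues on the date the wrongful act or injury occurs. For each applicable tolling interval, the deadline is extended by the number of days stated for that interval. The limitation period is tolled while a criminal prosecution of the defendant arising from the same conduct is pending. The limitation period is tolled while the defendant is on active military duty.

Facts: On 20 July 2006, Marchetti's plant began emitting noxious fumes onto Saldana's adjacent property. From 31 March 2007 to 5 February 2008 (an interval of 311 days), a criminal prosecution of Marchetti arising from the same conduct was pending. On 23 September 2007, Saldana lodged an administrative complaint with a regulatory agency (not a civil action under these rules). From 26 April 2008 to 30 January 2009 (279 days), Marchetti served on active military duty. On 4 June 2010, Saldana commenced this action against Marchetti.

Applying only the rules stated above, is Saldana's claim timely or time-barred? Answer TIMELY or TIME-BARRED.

TIME-BARRED

The limitation period began to run on 20 July 2006.
The untolled deadline — 2 years after 20 July 2006 — is 20 July 2008.
The pending criminal prosecution from 31 March 2007 to 5 February 2008 tolled the period for 311 days, extending the deadline to 27 May 2009.
The period was tolled for 279 days by the defendant's active military service (26 April 2008 to 30 January 2009), pushing the deadline to 2 March 2010.
None of the other events listed affects the running of the period under the stated rules.
Saldana filed on 4 June 2010, after the 2 March 2010 deadline, so the action is time-barred.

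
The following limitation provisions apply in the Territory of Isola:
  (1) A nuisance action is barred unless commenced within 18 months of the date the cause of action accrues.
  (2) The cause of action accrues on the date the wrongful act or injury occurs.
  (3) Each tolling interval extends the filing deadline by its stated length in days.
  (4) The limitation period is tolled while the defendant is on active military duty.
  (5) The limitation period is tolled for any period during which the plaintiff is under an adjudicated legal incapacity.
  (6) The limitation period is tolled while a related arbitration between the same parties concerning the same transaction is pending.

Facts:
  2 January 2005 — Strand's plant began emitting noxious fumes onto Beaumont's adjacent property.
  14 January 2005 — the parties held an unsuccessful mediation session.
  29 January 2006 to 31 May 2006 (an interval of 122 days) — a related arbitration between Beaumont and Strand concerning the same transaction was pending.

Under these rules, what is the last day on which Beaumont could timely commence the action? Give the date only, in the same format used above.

1 November 2006

The cause of action accrued on 2 January 2005, the date of the act.
Adding the 18 months base period to 2 January 2005 gives a deadline of 2 July 2006, before any tolling.
The period was tolled for 122 days by the pending related arbitration (29 January 2006 to 31 May 2006), pushing the deadline to 1 November 2006.
The other events in the timeline have no effect on the limitation period under the stated rules.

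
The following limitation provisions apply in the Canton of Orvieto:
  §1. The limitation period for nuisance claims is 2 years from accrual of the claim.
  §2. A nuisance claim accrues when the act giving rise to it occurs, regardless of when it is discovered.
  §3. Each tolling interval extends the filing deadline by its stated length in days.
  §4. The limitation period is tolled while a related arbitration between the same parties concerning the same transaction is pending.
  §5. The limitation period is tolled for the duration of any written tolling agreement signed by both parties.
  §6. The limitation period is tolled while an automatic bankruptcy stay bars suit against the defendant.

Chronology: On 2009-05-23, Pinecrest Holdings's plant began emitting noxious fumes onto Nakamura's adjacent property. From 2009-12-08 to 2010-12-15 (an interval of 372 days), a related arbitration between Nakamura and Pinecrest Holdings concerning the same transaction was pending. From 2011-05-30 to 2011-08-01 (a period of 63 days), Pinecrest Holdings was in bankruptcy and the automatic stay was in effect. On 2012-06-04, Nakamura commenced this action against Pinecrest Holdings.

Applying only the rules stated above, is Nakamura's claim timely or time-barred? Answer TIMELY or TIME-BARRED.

TIMELY

The claim accrued on 2009-05-23, the date of the act.
2 years from 2009-05-23 is 2011-05-23.
Because the pending related arbitration ran from 2009-12-08 to 2010-12-15, the deadline is extended by 372 days to 2012-05-29.
The automatic bankruptcy stay from 2011-05-30 to 2011-08-01 tolled the period for 63 days, extending the deadline to 2012-07-31.
Filing on 2012-06-04 beat the 2012-07-31 deadline — the action is timely.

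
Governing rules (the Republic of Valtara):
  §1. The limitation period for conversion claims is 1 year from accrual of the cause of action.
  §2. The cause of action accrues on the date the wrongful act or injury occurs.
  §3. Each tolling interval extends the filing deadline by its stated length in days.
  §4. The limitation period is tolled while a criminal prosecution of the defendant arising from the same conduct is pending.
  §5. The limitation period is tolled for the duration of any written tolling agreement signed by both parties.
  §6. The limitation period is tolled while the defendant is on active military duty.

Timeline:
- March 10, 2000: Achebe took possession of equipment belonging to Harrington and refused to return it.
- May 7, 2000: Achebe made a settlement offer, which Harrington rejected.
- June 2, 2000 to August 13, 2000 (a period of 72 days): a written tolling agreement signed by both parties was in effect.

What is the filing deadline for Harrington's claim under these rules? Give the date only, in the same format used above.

The limitation period began to run on March 10, 2000.
Adding the 1 year base period to March 10, 2000 gives a deadline of March 10, 2001, before any tolling.
The written tolling agreement from June 2, 2000 to August 13, 2000 tolled the period for 72 days, extending the deadline to May 21, 2001.
None of the other events listed affects the running of the period under the stated rules.

May 21, 2001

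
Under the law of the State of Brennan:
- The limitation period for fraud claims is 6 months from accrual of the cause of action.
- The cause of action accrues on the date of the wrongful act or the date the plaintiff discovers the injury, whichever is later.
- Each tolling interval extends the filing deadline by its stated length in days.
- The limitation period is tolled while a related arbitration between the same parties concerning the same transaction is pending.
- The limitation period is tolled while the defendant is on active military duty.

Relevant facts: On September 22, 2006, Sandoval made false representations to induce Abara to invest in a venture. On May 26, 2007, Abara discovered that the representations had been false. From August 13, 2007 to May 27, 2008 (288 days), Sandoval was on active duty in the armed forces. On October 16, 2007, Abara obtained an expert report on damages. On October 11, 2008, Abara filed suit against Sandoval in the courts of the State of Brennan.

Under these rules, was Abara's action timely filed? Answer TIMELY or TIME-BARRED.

TIME-BARRED

Because discovery on May 26, 2007 post-dates the September 22, 2006 act, accrual under the later-of rule falls on May 26, 2007.
The untolled deadline — 6 months after May 26, 2007 — is November 26, 2007.
Because the defendant's active military service ran from August 13, 2007 to May 27, 2008, the deadline is extended by 288 days to September 9, 2008.
The other events in the timeline have no effect on the limitation period under the stated rules.
The October 11, 2008 filing falls after the September 9, 2008 deadline; the claim is time-barred.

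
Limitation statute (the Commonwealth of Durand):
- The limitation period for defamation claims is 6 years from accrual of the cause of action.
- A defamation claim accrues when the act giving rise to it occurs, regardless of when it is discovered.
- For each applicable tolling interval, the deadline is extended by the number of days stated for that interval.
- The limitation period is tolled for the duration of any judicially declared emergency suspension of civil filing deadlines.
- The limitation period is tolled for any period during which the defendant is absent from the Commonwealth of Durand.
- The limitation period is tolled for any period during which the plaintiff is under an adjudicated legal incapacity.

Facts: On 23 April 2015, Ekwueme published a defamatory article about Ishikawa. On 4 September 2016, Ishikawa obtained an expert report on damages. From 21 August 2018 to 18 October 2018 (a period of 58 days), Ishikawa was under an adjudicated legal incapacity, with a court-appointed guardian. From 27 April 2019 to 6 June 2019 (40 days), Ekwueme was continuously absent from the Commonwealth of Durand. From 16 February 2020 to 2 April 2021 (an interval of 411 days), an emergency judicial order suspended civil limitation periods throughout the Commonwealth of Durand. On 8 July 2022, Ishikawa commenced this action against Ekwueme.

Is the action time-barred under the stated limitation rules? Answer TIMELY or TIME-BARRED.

TIMELY

The cause of action accrued on 23 April 2015, the date of the act.
Adding the 6 years base period to 23 April 2015 gives a deadline of 23 April 2021, before any tolling.
The period was tolled for 58 days by the plaintiff's legal incapacity (21 August 2018 to 18 October 2018), pushing the deadline to 20 June 2021.
The defendant's absence from the jurisdiction from 27 April 2019 to 6 June 2019 tolled the period for 40 days, extending the deadline to 30 July 2021.
The emergency suspension of filing deadlines from 16 February 2020 to 2 April 2021 tolled the period for 411 days, extending the deadline to 14 September 2022.
Nothing else in the chronology tolls or restarts the period.
Filing on 8 July 2022 beat the 14 September 2022 deadline — the action is timely.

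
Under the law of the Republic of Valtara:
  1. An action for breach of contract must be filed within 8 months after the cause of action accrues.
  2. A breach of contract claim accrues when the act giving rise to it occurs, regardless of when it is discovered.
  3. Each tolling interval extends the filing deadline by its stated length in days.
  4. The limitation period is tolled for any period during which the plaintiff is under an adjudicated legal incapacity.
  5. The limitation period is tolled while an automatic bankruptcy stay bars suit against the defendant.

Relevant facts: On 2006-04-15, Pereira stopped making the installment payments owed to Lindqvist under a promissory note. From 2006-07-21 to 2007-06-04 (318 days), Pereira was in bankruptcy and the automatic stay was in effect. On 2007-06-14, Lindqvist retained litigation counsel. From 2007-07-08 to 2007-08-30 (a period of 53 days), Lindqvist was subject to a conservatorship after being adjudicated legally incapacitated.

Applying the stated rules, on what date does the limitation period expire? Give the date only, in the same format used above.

The limitation period began to run on 2006-04-15.
8 months from 2006-04-15 is 2006-12-15.
Because the automatic bankruptcy stay ran from 2006-07-21 to 2007-06-04, the deadline is extended by 318 days to 2007-10-29.
The plaintiff's legal incapacity from 2007-07-08 to 2007-08-30 tolled the period for 53 days, extending the deadline to 2007-12-21.
The other events in the timeline have no effect on the limitation period under the stated rules.

2007-12-21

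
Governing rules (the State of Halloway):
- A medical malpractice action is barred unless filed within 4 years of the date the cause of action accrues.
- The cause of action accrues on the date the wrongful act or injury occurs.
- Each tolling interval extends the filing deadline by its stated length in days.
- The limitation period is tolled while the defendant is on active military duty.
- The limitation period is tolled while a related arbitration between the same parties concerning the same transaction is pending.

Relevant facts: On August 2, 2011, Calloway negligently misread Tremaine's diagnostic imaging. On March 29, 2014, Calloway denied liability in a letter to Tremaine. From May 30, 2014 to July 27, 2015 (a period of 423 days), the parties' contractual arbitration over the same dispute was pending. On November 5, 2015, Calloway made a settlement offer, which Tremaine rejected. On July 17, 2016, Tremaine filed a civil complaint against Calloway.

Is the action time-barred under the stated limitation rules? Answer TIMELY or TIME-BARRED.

TIMELY

The claim accrued on August 2, 2011, when the wrongful act occurred.
4 years from August 2, 2011 is August 2, 2015.
The period was tolled for 423 days by the pending related arbitration (May 30, 2014 to July 27, 2015), pushing the deadline to September 28, 2016.
The other events in the timeline have no effect on the limitation period under the stated rules.
Filing on July 17, 2016 beat the September 28, 2016 deadline — the action is timely.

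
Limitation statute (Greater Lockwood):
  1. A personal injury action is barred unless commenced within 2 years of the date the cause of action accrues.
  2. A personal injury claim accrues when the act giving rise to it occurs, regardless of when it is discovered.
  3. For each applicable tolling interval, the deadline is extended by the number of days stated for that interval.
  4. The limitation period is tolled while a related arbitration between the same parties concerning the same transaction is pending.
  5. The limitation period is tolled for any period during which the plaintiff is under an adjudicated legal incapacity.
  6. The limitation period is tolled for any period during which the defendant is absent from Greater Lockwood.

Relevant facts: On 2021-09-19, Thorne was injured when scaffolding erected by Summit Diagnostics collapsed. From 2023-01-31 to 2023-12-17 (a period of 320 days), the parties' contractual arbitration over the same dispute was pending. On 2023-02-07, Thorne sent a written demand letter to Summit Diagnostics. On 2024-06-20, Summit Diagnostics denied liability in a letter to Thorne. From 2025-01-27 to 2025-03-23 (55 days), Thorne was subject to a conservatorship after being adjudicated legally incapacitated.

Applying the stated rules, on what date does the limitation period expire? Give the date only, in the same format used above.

2024-08-04

The claim accrued on 2021-09-19, when the wrongful act occurred.
The untolled deadline — 2 years after 2021-09-19 — is 2023-09-19.
Because the pending related arbitration ran from 2023-01-31 to 2023-12-17, the deadline is extended by 320 days to 2024-08-04.
The plaintiff's legal incapacity from 2025-01-27 to 2025-03-23 began after the period had already run on 2024-08-04, so it has no tolling effect.
The other events in the timeline have no effect on the limitation period under the stated rules.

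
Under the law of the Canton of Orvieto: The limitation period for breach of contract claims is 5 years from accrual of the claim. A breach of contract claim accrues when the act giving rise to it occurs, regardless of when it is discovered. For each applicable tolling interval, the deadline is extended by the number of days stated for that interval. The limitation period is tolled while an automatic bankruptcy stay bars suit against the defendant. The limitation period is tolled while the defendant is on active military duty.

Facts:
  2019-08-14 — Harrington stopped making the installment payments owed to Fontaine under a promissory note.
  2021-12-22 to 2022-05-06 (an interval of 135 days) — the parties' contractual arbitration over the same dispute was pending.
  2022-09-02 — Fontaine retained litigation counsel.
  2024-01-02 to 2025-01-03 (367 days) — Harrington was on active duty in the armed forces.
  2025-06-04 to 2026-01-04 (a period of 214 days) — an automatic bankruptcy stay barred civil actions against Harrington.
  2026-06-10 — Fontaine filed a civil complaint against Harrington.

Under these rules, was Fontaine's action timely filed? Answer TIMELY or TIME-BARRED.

The limitation period began to run on 2019-08-14.
5 years from 2019-08-14 is 2024-08-14.
Because the defendant's active military service ran from 2024-01-02 to 2025-01-03, the deadline is extended by 367 days to 2025-08-16.
The period was tolled for 214 days by the automatic bankruptcy stay (2025-06-04 to 2026-01-04), pushing the deadline to 2026-03-18.
Although a pending arbitration ran from 2021-12-22 to 2022-05-06, the stated rules do not make that a tolling event, so it is disregarded.
The other events in the timeline have no effect on the limitation period under the stated rules.
Fontaine filed on 2026-06-10, after the 2026-03-18 deadline, so the action is time-barred.

TIME-BARRED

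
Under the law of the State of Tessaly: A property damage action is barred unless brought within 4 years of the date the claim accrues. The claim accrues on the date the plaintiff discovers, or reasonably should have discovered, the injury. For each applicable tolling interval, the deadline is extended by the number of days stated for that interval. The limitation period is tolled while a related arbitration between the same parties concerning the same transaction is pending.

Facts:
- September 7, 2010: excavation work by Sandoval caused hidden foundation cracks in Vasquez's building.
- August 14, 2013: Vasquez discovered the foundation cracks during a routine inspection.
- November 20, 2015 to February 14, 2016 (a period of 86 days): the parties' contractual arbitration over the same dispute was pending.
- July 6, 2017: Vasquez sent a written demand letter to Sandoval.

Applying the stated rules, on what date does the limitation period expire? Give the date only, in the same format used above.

November 8, 2017

The claim did not accrue until Vasquez discovered the injury on August 14, 2013; the September 7, 2010 act date does not start the clock under the stated rule.
Adding the 4 years base period to August 14, 2013 gives a deadline of August 14, 2017, before any tolling.
The pending related arbitration from November 20, 2015 to February 14, 2016 tolled the period for 86 days, extending the deadline to November 8, 2017.
None of the other events listed affects the running of the period under the stated rules.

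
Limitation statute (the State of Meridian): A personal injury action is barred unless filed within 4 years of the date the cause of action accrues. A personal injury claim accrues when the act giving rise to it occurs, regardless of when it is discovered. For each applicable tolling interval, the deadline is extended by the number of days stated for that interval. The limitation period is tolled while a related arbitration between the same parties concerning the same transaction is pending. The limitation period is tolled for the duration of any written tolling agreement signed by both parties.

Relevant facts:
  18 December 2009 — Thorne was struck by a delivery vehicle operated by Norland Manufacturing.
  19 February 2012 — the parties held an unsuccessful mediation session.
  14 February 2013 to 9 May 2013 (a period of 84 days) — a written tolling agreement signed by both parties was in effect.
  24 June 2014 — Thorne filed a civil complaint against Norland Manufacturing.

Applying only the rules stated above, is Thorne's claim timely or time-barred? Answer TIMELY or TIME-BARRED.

TIME-BARRED

The cause of action accrued on 18 December 2009, the date of the act.
The untolled deadline — 4 years after 18 December 2009 — is 18 December 2013.
The period was tolled for 84 days by the written tolling agreement (14 February 2013 to 9 May 2013), pushing the deadline to 12 March 2014.
Nothing else in the chronology tolls or restarts the period.
The 24 June 2014 filing falls after the 12 March 2014 deadline; the claim is time-barred.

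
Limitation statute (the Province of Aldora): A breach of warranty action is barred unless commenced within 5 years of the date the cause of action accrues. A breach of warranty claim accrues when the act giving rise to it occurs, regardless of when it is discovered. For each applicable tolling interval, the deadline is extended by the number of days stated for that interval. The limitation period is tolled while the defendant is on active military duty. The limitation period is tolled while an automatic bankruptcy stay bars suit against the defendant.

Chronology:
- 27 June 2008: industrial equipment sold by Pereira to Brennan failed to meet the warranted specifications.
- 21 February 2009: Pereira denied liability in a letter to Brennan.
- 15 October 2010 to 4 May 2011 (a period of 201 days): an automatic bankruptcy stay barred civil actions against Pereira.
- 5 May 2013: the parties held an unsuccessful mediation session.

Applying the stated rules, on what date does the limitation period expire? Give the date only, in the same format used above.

14 January 2014

The limitation period began to run on 27 June 2008.
Adding the 5 years base period to 27 June 2008 gives a deadline of 27 June 2013, before any tolling.
The automatic bankruptcy stay from 15 October 2010 to 4 May 2011 tolled the period for 201 days, extending the deadline to 14 January 2014.
The other events in the timeline have no effect on the limitation period under the stated rules.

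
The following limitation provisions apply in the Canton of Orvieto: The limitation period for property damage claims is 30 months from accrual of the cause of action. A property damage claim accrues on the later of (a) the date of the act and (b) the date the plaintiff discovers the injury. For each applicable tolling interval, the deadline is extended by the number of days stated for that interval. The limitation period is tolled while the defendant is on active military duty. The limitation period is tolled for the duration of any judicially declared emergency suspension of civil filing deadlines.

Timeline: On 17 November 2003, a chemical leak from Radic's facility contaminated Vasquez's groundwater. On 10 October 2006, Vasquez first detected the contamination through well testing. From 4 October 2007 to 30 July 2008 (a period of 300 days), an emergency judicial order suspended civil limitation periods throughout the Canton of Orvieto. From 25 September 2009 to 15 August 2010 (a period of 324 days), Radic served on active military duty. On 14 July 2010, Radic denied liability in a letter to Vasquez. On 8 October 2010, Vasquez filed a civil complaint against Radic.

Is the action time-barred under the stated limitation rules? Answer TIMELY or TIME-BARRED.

Taking the later of the act (17 November 2003) and discovery (10 October 2006), the claim accrued on 10 October 2006.
30 months from 10 October 2006 is 10 April 2009.
The emergency suspension of filing deadlines from 4 October 2007 to 30 July 2008 tolled the period for 300 days, extending the deadline to 4 February 2010.
The period was tolled for 324 days by the defendant's active military service (25 September 2009 to 15 August 2010), pushing the deadline to 25 December 2010.
The other events in the timeline have no effect on the limitation period under the stated rules.
Vasquez filed on 8 October 2010, before the 25 December 2010 deadline, so the action is timely.

TIMELY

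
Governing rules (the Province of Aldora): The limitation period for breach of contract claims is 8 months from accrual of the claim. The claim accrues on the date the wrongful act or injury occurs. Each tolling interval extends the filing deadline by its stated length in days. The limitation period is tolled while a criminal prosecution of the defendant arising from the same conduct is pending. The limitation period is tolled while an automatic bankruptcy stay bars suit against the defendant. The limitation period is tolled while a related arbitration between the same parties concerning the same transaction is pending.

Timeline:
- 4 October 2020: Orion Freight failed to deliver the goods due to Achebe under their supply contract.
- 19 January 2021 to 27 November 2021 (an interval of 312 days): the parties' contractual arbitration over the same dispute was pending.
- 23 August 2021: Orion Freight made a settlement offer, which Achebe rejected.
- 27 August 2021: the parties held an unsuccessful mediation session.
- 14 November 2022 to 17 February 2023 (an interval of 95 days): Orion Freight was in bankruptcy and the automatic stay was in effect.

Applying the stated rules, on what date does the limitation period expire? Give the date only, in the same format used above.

The claim accrued on 4 October 2020, the date of the act.
8 months from 4 October 2020 is 4 June 2021.
Because the pending related arbitration ran from 19 January 2021 to 27 November 2021, the deadline is extended by 312 days to 12 April 2022.
The automatic bankruptcy stay from 14 November 2022 to 17 February 2023 began after the period had already run on 12 April 2022, so it has no tolling effect.
The other events in the timeline have no effect on the limitation period under the stated rules.

12 April 2022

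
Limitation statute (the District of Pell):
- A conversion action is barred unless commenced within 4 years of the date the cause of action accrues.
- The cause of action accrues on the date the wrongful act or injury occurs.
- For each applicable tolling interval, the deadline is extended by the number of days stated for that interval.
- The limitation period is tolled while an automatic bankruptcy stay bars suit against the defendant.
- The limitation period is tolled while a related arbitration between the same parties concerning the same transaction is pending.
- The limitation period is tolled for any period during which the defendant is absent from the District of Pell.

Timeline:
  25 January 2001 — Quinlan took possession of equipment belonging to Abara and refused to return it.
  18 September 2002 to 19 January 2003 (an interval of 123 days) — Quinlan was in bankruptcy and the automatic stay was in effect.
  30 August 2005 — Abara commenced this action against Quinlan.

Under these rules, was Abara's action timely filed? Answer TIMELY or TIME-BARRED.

The claim accrued on 25 January 2001, when the wrongful act occurred.
Adding the 4 years base period to 25 January 2001 gives a deadline of 25 January 2005, before any tolling.
Because the automatic bankruptcy stay ran from 18 September 2002 to 19 January 2003, the deadline is extended by 123 days to 28 May 2005.
The 30 August 2005 filing falls after the 28 May 2005 deadline; the claim is time-barred.

TIME-BARRED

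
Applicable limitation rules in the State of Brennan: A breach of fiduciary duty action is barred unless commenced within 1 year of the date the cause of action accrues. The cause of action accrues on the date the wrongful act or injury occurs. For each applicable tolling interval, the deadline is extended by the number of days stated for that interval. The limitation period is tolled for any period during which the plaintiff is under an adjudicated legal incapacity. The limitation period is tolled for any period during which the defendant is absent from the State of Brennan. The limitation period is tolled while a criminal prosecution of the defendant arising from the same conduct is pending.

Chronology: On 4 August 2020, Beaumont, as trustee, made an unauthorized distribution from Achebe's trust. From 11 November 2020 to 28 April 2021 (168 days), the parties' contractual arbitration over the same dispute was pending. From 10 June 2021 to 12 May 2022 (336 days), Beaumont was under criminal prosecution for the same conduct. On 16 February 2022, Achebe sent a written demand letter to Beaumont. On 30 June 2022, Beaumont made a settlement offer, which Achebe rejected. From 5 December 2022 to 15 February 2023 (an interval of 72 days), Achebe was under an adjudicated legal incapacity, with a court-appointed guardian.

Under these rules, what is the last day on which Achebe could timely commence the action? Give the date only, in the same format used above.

The limitation period began to run on 4 August 2020.
1 year from 4 August 2020 is 4 August 2021.
Because the pending criminal prosecution ran from 10 June 2021 to 12 May 2022, the deadline is extended by 336 days to 6 July 2022.
The plaintiff's legal incapacity starting 5 December 2022 came too late — the period had run on 6 July 2022 — and so does not extend the deadline.
The pending related arbitration from 11 November 2020 to 28 April 2021 does not toll the period, because no stated rule makes a pending arbitration a tolling event.
Nothing else in the chronology tolls or restarts the period.

6 July 2022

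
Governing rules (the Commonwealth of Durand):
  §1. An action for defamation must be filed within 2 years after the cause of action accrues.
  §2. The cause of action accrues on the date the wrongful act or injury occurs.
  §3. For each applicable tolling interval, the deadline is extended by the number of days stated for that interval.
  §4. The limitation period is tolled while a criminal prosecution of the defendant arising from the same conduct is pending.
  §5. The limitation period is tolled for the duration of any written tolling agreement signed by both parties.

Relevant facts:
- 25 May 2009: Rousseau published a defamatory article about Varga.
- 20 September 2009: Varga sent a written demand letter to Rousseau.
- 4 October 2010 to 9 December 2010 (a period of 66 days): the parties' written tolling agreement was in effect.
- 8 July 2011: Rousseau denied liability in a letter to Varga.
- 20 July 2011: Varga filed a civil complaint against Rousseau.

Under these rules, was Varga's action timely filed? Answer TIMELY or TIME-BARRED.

The claim accrued on 25 May 2009, when the wrongful act occurred.
2 years from 25 May 2009 is 25 May 2011.
Because the written tolling agreement ran from 4 October 2010 to 9 December 2010, the deadline is extended by 66 days to 30 July 2011.
The other events in the timeline have no effect on the limitation period under the stated rules.
The 20 July 2011 filing precedes the 30 July 2011 deadline; the claim is timely.

TIMELY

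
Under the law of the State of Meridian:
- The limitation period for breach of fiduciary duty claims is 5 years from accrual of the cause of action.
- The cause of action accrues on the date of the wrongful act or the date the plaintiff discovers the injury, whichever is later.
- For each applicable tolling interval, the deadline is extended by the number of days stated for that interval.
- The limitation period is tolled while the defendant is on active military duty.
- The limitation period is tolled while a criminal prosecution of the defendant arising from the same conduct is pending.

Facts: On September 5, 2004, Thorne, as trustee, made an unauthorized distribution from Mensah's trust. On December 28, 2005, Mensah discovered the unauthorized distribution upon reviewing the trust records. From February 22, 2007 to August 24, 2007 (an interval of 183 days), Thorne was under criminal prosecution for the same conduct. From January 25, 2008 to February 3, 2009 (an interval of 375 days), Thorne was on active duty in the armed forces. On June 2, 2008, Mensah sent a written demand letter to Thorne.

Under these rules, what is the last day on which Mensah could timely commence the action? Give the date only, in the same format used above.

July 8, 2012

Taking the later of the act (September 5, 2004) and discovery (December 28, 2005), the claim accrued on December 28, 2005.
The untolled deadline — 5 years after December 28, 2005 — is December 28, 2010.
Because the pending criminal prosecution ran from February 22, 2007 to August 24, 2007, the deadline is extended by 183 days to June 29, 2011.
The period was tolled for 375 days by the defendant's active military service (January 25, 2008 to February 3, 2009), pushing the deadline to July 8, 2012.
The other events in the timeline have no effect on the limitation period under the stated rules.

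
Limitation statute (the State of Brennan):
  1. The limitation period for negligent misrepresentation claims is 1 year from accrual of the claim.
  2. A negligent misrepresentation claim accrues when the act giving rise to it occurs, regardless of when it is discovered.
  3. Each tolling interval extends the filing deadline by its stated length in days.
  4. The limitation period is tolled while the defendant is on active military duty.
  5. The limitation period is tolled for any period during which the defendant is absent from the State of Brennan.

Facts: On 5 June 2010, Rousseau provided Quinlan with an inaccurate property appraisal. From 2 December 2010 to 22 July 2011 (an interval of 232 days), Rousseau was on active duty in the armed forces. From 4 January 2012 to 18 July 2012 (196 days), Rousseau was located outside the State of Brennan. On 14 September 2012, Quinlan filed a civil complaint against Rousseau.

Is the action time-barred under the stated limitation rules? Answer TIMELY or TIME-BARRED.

The claim accrued on 5 June 2010, when the wrongful act occurred.
The untolled deadline — 1 year after 5 June 2010 — is 5 June 2011.
The defendant's active military service from 2 December 2010 to 22 July 2011 tolled the period for 232 days, extending the deadline to 23 January 2012.
The defendant's absence from the jurisdiction from 4 January 2012 to 18 July 2012 tolled the period for 196 days, extending the deadline to 6 August 2012.
Quinlan filed on 14 September 2012, after the 6 August 2012 deadline, so the action is time-barred.

TIME-BARRED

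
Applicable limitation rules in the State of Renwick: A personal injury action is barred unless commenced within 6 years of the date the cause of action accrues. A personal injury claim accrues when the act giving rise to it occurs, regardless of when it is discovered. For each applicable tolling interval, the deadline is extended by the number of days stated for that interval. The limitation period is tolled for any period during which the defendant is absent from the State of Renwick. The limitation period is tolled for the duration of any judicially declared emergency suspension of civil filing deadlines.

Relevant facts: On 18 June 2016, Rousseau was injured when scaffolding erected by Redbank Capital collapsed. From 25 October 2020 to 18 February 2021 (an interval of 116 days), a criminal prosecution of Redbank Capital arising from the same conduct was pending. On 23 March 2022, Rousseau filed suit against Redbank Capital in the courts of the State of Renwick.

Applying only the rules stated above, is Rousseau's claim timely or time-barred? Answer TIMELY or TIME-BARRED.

TIMELY

The cause of action accrued on 18 June 2016, the date of the act.
Adding the 6 years base period to 18 June 2016 gives a deadline of 18 June 2022, before any tolling.
Although a criminal prosecution ran from 25 October 2020 to 18 February 2021, the stated rules do not make that a tolling event, so it is disregarded.
Filing on 23 March 2022 beat the 18 June 2022 deadline — the action is timely.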